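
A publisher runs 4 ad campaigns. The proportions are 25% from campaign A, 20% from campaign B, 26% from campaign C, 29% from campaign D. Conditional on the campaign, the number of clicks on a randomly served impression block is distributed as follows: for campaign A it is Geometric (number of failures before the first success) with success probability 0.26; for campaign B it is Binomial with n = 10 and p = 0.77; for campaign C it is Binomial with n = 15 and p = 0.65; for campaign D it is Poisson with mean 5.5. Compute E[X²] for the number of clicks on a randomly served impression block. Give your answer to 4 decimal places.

For each component E[X²] = Var + (mean)², giving A: 19.0473; B: 61.061; C: 98.475; D: 35.75.
Overall E[X²] = 0.25·19.0473 + 0.2·61.061 + 0.26·98.475 + 0.29·35.75 = 52.945.

52.9450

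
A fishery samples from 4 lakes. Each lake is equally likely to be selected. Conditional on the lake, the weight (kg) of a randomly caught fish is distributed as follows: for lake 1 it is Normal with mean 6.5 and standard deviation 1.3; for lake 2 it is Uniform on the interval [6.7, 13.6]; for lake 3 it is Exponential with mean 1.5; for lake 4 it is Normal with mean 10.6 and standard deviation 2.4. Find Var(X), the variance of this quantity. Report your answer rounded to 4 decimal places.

16.7273

Per component, 1: μ=6.5, E[X²]=43.94; 2: μ=10.15, E[X²]=106.99; 3: μ=1.5, E[X²]=4.5; 4: μ=10.6, E[X²]=118.12.
E[X] = 0.25·6.5 + 0.25·10.15 + 0.25·1.5 + 0.25·10.6 = 7.1875.
E[X²] = 0.25·43.94 + 0.25·106.99 + 0.25·4.5 + 0.25·118.12 = 68.3875.
Var(X) = E[X²] − (E[X])² = 68.3875 − 51.6602 = 16.7273.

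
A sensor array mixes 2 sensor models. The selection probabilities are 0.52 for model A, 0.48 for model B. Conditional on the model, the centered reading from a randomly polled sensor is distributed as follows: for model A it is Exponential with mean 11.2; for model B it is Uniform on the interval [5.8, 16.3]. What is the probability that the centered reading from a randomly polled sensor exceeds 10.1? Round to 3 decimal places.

0.494

Conditional on each model, P(X > 10.1): A: 0.405844; B: 0.590476.
By total probability, P(X > 10.1) = 0.52·0.405844 + 0.48·0.590476 = 0.494468.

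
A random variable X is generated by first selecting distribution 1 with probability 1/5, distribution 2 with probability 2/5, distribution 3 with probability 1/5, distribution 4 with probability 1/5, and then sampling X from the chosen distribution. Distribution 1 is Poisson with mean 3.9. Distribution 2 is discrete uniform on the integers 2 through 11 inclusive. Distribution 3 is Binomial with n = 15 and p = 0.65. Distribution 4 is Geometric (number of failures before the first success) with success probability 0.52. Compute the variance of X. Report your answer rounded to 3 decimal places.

Per component, 1: μ=3.9, E[X²]=19.11; 2: μ=6.5, E[X²]=50.5; 3: μ=9.75, E[X²]=98.475; 4: μ=0.923077, E[X²]=2.62722.
E[X] = 0.2·3.9 + 0.4·6.5 + 0.2·9.75 + 0.2·0.923077 = 5.51462.
E[X²] = 0.2·19.11 + 0.4·50.5 + 0.2·98.475 + 0.2·2.62722 = 44.2424.
Var(X) = E[X²] − (E[X])² = 44.2424 − 30.411 = 13.8315.

13.831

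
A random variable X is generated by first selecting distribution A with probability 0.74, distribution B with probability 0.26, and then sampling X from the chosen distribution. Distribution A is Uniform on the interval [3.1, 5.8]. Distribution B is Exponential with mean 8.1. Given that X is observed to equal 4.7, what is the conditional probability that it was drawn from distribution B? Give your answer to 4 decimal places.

Likelihoods f(4.7 | ·): A: 0.37037; B: 0.0691062.
Posterior ∝ prior × likelihood. Numerator for B: 0.26·0.0691062 = 0.0179676.
Normalizing constant: 0.74·0.37037 + 0.26·0.0691062 = 0.292042.
P(B | observation) = 0.0179676 / 0.292042 = 0.0615241.

0.0615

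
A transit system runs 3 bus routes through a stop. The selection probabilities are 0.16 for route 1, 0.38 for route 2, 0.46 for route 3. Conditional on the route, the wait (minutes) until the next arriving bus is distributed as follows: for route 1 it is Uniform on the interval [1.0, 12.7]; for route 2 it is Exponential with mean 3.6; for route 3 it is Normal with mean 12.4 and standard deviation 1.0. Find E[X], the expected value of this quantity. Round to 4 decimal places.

8.1680

Component means — 1: 6.85; 2: 3.6; 3: 12.4.
E[X] = 0.16·6.85 + 0.38·3.6 + 0.46·12.4 = 8.168.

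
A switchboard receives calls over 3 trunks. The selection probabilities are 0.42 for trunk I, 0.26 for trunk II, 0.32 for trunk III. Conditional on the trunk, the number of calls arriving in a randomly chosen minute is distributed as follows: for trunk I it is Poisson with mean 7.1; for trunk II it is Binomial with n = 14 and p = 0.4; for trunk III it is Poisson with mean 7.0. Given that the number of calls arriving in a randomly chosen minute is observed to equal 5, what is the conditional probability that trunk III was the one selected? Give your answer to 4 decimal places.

Likelihoods P(X=5 | ·): I: 0.124057; II: 0.206598; III: 0.127717.
Posterior ∝ prior × likelihood. Numerator for III: 0.32·0.127717 = 0.0408693.
Normalizing constant: 0.42·0.124057 + 0.26·0.206598 + 0.32·0.127717 = 0.146688.
P(III | observation) = 0.0408693 / 0.146688 = 0.278613.

0.2786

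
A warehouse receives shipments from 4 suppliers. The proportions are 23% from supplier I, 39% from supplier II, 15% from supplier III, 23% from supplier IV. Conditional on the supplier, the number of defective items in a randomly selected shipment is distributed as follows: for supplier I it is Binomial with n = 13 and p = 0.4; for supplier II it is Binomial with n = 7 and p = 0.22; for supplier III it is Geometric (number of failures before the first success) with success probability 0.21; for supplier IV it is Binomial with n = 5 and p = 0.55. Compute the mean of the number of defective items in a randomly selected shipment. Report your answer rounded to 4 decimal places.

2.9934

Component means — I: 5.2; II: 1.54; III: 3.7619; IV: 2.75.
E[X] = 0.23·5.2 + 0.39·1.54 + 0.15·3.7619 + 0.23·2.75 = 2.99339.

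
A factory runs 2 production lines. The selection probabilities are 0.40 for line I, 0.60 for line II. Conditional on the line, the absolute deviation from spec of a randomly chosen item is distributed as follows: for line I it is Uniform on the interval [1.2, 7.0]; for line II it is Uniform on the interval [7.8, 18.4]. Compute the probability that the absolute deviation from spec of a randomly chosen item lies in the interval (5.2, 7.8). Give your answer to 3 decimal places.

0.124

Conditional on each line, P(5.2 < X < 7.8): I: 0.310345; II: 0.
By total probability, P(5.2 < X < 7.8) = 0.4·0.310345 + 0.6·0 = 0.124138.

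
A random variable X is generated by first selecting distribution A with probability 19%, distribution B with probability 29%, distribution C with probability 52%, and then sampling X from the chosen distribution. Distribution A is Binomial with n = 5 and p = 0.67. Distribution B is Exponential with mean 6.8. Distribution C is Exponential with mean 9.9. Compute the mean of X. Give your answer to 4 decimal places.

Component means — A: 3.35; B: 6.8; C: 9.9.
E[X] = 0.19·3.35 + 0.29·6.8 + 0.52·9.9 = 7.7565.

7.7565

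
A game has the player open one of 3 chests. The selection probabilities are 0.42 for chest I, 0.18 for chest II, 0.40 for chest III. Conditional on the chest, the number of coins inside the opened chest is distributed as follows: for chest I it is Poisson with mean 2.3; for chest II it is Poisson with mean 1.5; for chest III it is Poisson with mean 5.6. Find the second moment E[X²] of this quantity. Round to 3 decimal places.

For each component E[X²] = Var + (mean)², giving I: 7.59; II: 3.75; III: 36.96.
Overall E[X²] = 0.42·7.59 + 0.18·3.75 + 0.4·36.96 = 18.6468.

18.647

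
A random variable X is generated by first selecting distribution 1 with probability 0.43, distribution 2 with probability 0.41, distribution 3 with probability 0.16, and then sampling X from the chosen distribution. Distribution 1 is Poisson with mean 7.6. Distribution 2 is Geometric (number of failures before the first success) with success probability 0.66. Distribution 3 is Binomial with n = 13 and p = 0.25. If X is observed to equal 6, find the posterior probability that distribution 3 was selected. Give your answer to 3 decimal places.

0.134

Likelihoods P(X=6 | ·): 1: 0.13394; 2: 0.00101957; 3: 0.0559224.
Posterior ∝ prior × likelihood. Numerator for 3: 0.16·0.0559224 = 0.00894759.
Normalizing constant: 0.43·0.13394 + 0.41·0.00101957 + 0.16·0.0559224 = 0.0669599.
P(3 | observation) = 0.00894759 / 0.0669599 = 0.133626.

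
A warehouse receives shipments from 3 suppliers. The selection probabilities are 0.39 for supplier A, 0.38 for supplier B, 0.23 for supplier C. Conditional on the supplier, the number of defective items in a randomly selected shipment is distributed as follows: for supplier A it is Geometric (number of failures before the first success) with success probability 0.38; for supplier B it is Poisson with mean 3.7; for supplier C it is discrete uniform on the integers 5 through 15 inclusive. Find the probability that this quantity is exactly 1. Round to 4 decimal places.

0.1266

Conditional on each supplier, P(X = 1): A: 0.2356; B: 0.091477; C: 0.
By total probability, P(X = 1) = 0.39·0.2356 + 0.38·0.091477 + 0.23·0 = 0.126645.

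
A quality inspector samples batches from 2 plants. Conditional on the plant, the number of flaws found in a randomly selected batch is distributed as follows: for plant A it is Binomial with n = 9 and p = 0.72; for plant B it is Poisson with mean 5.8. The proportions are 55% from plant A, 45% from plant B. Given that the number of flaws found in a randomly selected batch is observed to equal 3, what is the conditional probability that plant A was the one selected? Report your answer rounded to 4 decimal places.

Likelihoods P(X=3 | ·): A: 0.0151086; B: 0.098452.
Posterior ∝ prior × likelihood. Numerator for A: 0.55·0.0151086 = 0.00830974.
Normalizing constant: 0.55·0.0151086 + 0.45·0.098452 = 0.0526132.
P(A | observation) = 0.00830974 / 0.0526132 = 0.15794.

0.1579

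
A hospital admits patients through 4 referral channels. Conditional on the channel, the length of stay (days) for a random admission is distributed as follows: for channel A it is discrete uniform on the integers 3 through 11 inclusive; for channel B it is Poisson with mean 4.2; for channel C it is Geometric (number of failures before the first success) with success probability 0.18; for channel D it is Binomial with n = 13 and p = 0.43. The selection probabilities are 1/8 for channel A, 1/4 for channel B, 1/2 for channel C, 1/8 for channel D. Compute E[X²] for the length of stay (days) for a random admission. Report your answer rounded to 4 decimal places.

For each component E[X²] = Var + (mean)², giving A: 55.6667; B: 21.84; C: 46.0617; D: 34.4344.
Overall E[X²] = 0.125·55.6667 + 0.25·21.84 + 0.5·46.0617 + 0.125·34.4344 = 39.7535.

39.7535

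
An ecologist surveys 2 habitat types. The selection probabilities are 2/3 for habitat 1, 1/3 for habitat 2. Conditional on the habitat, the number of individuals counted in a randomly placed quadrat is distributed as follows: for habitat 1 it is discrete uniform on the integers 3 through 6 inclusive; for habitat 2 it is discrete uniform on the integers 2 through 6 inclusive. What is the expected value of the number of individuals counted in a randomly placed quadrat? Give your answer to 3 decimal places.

4.333

Component means — 1: 4.5; 2: 4.
E[X] = 0.666667·4.5 + 0.333333·4 = 4.33333.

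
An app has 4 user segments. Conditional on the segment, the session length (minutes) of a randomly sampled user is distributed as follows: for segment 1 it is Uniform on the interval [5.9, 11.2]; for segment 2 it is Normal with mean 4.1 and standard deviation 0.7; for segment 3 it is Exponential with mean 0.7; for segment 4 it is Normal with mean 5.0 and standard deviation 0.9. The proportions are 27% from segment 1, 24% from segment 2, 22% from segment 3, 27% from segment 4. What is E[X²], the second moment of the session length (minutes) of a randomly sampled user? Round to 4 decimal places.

31.7060

For each component E[X²] = Var + (mean)², giving 1: 75.4433; 2: 17.3; 3: 0.98; 4: 25.81.
Overall E[X²] = 0.27·75.4433 + 0.24·17.3 + 0.22·0.98 + 0.27·25.81 = 31.706.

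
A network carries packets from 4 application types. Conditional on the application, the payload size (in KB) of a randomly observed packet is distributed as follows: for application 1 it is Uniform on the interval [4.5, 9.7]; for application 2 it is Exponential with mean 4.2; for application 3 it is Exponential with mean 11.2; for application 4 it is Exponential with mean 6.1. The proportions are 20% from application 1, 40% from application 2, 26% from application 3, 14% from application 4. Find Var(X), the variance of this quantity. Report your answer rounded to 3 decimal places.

53.150

Per component, 1: μ=7.1, E[X²]=52.6633; 2: μ=4.2, E[X²]=35.28; 3: μ=11.2, E[X²]=250.88; 4: μ=6.1, E[X²]=74.42.
E[X] = 0.2·7.1 + 0.4·4.2 + 0.26·11.2 + 0.14·6.1 = 6.866.
E[X²] = 0.2·52.6633 + 0.4·35.28 + 0.26·250.88 + 0.14·74.42 = 100.292.
Var(X) = E[X²] − (E[X])² = 100.292 − 47.142 = 53.1503.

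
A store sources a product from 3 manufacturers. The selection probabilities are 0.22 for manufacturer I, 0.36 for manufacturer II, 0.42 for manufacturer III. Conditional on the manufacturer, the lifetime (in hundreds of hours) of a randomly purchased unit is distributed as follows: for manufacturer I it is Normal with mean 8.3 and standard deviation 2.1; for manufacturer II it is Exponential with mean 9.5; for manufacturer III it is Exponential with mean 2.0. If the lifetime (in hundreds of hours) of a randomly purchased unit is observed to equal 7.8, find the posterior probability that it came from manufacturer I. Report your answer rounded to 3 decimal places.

Likelihoods f(7.8 | ·): I: 0.184663; II: 0.0463125; III: 0.010121.
Posterior ∝ prior × likelihood. Numerator for I: 0.22·0.184663 = 0.0406259.
Normalizing constant: 0.22·0.184663 + 0.36·0.0463125 + 0.42·0.010121 = 0.0615492.
P(I | observation) = 0.0406259 / 0.0615492 = 0.660056.

0.660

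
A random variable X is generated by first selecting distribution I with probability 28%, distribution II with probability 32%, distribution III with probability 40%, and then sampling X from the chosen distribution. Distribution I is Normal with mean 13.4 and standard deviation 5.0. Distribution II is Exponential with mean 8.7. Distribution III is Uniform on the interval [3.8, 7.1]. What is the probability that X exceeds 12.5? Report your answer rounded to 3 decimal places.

0.236

Conditional on each component, P(X > 12.5): I: 0.571424; II: 0.237692; III: 0.
By total probability, P(X > 12.5) = 0.28·0.571424 + 0.32·0.237692 + 0.4·0 = 0.23606.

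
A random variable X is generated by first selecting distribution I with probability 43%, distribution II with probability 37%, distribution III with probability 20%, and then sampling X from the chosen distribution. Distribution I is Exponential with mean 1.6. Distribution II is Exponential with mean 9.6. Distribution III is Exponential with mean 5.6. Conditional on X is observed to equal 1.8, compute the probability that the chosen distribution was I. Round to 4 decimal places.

0.6013

Likelihoods f(1.8 | ·): I: 0.202908; II: 0.0863572; III: 0.129484.
Posterior ∝ prior × likelihood. Numerator for I: 0.43·0.202908 = 0.0872504.
Normalizing constant: 0.43·0.202908 + 0.37·0.0863572 + 0.2·0.129484 = 0.145099.
P(I | observation) = 0.0872504 / 0.145099 = 0.601314.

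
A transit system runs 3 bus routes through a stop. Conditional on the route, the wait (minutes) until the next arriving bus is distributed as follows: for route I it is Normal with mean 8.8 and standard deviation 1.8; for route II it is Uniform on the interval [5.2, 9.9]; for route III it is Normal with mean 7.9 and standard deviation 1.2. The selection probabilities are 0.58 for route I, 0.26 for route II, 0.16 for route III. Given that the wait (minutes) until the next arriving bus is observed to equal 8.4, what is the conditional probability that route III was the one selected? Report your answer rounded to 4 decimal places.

Likelihoods f(8.4 | ·): I: 0.216229; II: 0.212766; III: 0.30481.
Posterior ∝ prior × likelihood. Numerator for III: 0.16·0.30481 = 0.0487696.
Normalizing constant: 0.58·0.216229 + 0.26·0.212766 + 0.16·0.30481 = 0.229502.
P(III | observation) = 0.0487696 / 0.229502 = 0.212502.

0.2125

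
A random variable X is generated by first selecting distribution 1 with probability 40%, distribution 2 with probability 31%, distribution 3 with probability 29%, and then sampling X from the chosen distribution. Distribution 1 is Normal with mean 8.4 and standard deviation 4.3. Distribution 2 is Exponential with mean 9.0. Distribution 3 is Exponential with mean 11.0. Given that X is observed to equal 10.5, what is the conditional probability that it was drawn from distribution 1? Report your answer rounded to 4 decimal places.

Likelihoods f(10.5 | ·): 1: 0.0823475; 2: 0.0346004; 3: 0.0349988.
Posterior ∝ prior × likelihood. Numerator for 1: 0.4·0.0823475 = 0.032939.
Normalizing constant: 0.4·0.0823475 + 0.31·0.0346004 + 0.29·0.0349988 = 0.0538148.
P(1 | observation) = 0.032939 / 0.0538148 = 0.612081.

0.6121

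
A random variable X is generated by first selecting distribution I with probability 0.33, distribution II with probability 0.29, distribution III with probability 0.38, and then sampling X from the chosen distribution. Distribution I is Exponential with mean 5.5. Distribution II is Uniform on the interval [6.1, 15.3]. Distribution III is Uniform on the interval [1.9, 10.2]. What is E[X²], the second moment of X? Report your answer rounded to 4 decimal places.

71.3030

For each component E[X²] = Var + (mean)², giving I: 60.5; II: 121.543; III: 42.3433.
Overall E[X²] = 0.33·60.5 + 0.29·121.543 + 0.38·42.3433 = 71.303.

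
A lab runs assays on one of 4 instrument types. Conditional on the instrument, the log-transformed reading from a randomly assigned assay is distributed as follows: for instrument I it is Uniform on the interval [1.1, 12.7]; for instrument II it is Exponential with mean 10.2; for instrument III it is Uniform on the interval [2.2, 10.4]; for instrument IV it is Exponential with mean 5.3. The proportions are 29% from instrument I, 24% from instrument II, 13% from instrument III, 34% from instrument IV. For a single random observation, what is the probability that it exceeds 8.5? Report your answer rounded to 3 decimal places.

Conditional on each instrument, P(X > 8.5): I: 0.362069; II: 0.434598; III: 0.231707; IV: 0.201136.
By total probability, P(X > 8.5) = 0.29·0.362069 + 0.24·0.434598 + 0.13·0.231707 + 0.34·0.201136 = 0.307812.

0.308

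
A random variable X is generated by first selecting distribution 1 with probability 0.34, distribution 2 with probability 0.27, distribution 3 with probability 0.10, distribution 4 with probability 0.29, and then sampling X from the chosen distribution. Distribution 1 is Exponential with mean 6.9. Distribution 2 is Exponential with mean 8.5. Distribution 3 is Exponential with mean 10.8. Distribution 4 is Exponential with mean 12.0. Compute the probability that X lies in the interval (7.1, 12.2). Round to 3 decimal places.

0.191

Conditional on each component, P(7.1 < X < 12.2): 1: 0.186715; 2: 0.195702; 3: 0.19504; 4: 0.191605.
By total probability, P(7.1 < X < 12.2) = 0.34·0.186715 + 0.27·0.195702 + 0.1·0.19504 + 0.29·0.191605 = 0.191392.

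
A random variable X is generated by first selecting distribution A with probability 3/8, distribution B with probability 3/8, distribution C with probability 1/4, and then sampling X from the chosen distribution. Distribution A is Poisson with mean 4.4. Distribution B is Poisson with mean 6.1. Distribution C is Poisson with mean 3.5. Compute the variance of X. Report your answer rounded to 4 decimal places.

Per component, A: μ=4.4, E[X²]=23.76; B: μ=6.1, E[X²]=43.31; C: μ=3.5, E[X²]=15.75.
E[X] = 0.375·4.4 + 0.375·6.1 + 0.25·3.5 = 4.8125.
E[X²] = 0.375·23.76 + 0.375·43.31 + 0.25·15.75 = 29.0887.
Var(X) = E[X²] − (E[X])² = 29.0887 − 23.1602 = 5.92859.

5.9286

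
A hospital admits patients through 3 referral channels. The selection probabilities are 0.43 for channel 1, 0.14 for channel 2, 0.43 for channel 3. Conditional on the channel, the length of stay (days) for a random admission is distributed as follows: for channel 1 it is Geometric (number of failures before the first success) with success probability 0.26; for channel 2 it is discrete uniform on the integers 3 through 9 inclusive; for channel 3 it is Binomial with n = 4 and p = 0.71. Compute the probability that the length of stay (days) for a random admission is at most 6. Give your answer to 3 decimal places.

0.888

Conditional on each channel, P(X ≤ 6): 1: 0.878487; 2: 0.571429; 3: 1.
By total probability, P(X ≤ 6) = 0.43·0.878487 + 0.14·0.571429 + 0.43·1 = 0.887749.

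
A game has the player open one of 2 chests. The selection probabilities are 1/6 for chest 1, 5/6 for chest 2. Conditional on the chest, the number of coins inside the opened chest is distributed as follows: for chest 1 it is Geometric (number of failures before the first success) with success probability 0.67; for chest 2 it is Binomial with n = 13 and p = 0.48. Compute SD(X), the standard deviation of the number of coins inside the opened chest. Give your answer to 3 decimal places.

2.723

Per component, 1: μ=0.492537, E[X²]=0.977723; 2: μ=6.24, E[X²]=42.1824.
E[X] = 0.166667·0.492537 + 0.833333·6.24 = 5.28209.
E[X²] = 0.166667·0.977723 + 0.833333·42.1824 = 35.315.
Var(X) = E[X²] − (E[X])² = 35.315 − 27.9005 = 7.41448.
SD(X) = √7.41448 = 2.72295.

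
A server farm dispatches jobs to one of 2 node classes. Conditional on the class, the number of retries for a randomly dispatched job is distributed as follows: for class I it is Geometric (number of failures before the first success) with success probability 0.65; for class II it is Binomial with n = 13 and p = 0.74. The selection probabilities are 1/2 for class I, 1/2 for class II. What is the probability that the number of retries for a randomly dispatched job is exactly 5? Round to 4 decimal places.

Conditional on each class, P(X = 5): I: 0.00341392; II: 0.00596381.
By total probability, P(X = 5) = 0.5·0.00341392 + 0.5·0.00596381 = 0.00468887.

0.0047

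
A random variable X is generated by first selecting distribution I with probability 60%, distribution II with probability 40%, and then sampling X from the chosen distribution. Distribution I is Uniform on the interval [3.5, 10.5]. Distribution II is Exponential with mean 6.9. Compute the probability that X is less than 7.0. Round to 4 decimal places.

Conditional on each component, P(X < 7.0): I: 0.5; II: 0.637414.
By total probability, P(X < 7.0) = 0.6·0.5 + 0.4·0.637414 = 0.554965.

0.5550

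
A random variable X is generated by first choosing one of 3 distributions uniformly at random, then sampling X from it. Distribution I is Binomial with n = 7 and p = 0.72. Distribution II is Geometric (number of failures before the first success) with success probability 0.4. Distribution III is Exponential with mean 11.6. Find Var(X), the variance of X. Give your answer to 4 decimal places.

Per component, I: μ=5.04, E[X²]=26.8128; II: μ=1.5, E[X²]=6; III: μ=11.6, E[X²]=269.12.
E[X] = 0.333333·5.04 + 0.333333·1.5 + 0.333333·11.6 = 6.04667.
E[X²] = 0.333333·26.8128 + 0.333333·6 + 0.333333·269.12 = 100.644.
Var(X) = E[X²] − (E[X])² = 100.644 − 36.5622 = 64.0821.

64.0821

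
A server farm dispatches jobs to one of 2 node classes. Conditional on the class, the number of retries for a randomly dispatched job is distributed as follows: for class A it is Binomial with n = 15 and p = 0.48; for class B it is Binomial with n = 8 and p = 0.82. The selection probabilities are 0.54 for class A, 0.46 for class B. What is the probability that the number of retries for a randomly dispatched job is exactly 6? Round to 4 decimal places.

0.2188

Conditional on each class, P(X = 6): A: 0.170169; B: 0.275795.
By total probability, P(X = 6) = 0.54·0.170169 + 0.46·0.275795 = 0.218757.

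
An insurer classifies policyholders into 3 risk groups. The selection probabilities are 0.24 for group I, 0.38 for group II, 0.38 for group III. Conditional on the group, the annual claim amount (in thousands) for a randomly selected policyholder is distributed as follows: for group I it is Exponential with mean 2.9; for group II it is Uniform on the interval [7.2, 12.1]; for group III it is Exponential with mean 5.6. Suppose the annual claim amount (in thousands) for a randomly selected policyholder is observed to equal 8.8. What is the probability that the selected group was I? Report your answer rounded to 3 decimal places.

Likelihoods f(8.8 | ·): I: 0.016586; II: 0.204082; III: 0.0370979.
Posterior ∝ prior × likelihood. Numerator for I: 0.24·0.016586 = 0.00398065.
Normalizing constant: 0.24·0.016586 + 0.38·0.204082 + 0.38·0.0370979 = 0.0956289.
P(I | observation) = 0.00398065 / 0.0956289 = 0.041626.

0.042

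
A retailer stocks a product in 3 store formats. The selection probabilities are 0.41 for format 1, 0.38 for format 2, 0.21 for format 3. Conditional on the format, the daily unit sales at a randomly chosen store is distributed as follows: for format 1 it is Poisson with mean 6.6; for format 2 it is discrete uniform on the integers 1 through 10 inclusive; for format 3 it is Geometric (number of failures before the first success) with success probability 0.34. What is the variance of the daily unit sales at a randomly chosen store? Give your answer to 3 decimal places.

Per component, 1: μ=6.6, E[X²]=50.16; 2: μ=5.5, E[X²]=38.5; 3: μ=1.94118, E[X²]=9.47751.
E[X] = 0.41·6.6 + 0.38·5.5 + 0.21·1.94118 = 5.20365.
E[X²] = 0.41·50.16 + 0.38·38.5 + 0.21·9.47751 = 37.1859.
Var(X) = E[X²] − (E[X])² = 37.1859 − 27.0779 = 10.1079.

10.108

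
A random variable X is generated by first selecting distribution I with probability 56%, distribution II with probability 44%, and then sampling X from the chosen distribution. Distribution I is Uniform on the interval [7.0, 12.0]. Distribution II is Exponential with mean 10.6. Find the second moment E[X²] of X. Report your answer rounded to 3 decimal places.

For each component E[X²] = Var + (mean)², giving I: 92.3333; II: 224.72.
Overall E[X²] = 0.56·92.3333 + 0.44·224.72 = 150.583.

150.583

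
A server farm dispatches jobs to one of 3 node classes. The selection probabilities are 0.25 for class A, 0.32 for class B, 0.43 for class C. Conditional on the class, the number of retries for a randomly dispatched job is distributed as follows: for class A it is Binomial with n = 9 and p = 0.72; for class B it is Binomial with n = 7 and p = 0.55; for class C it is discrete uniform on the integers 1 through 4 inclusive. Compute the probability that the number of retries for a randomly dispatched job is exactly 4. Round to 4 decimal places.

Conditional on each class, P(X = 4): A: 0.0582761; B: 0.291848; C: 0.25.
By total probability, P(X = 4) = 0.25·0.0582761 + 0.32·0.291848 + 0.43·0.25 = 0.21546.

0.2155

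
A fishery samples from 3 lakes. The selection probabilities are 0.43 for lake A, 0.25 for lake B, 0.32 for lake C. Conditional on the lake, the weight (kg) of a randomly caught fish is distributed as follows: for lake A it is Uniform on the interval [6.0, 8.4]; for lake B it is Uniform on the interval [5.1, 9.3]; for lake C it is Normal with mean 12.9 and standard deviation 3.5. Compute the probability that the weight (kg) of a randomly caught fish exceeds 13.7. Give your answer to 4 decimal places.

0.1311

Conditional on each lake, P(X > 13.7): A: 0; B: 0; C: 0.409601.
By total probability, P(X > 13.7) = 0.43·0 + 0.25·0 + 0.32·0.409601 = 0.131072.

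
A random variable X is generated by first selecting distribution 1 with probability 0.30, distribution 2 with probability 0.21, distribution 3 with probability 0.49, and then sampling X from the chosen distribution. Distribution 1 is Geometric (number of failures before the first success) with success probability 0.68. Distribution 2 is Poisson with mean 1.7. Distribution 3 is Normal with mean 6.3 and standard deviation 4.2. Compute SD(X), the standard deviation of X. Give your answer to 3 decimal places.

4.059

Per component, 1: μ=0.470588, E[X²]=0.913495; 2: μ=1.7, E[X²]=4.59; 3: μ=6.3, E[X²]=57.33.
E[X] = 0.3·0.470588 + 0.21·1.7 + 0.49·6.3 = 3.58518.
E[X²] = 0.3·0.913495 + 0.21·4.59 + 0.49·57.33 = 29.3296.
Var(X) = E[X²] − (E[X])² = 29.3296 − 12.8535 = 16.4762.
SD(X) = √16.4762 = 4.05908.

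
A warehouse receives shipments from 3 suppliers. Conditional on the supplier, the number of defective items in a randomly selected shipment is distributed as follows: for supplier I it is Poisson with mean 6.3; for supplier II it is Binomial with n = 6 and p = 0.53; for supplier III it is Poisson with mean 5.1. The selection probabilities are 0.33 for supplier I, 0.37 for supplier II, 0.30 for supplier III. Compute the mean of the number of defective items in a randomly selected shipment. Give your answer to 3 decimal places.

4.786

Component means — I: 6.3; II: 3.18; III: 5.1.
E[X] = 0.33·6.3 + 0.37·3.18 + 0.3·5.1 = 4.7856.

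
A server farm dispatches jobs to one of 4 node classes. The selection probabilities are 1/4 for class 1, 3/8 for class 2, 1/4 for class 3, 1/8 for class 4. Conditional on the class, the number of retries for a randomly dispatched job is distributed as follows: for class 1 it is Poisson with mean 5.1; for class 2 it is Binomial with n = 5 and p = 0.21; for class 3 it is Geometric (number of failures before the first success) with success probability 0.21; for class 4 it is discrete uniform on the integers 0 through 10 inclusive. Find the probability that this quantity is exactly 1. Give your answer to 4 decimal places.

0.2140

Conditional on each class, P(X = 1): 1: 0.0310934; 2: 0.408976; 3: 0.1659; 4: 0.0909091.
By total probability, P(X = 1) = 0.25·0.0310934 + 0.375·0.408976 + 0.25·0.1659 + 0.125·0.0909091 = 0.213978.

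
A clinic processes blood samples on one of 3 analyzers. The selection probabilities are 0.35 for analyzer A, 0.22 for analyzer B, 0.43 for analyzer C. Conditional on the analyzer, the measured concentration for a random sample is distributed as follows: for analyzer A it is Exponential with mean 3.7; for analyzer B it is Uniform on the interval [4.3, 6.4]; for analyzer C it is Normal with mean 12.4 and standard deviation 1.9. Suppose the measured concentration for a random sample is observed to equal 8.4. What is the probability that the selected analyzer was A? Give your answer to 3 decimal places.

0.498

Likelihoods f(8.4 | ·): A: 0.0279147; B: 0; C: 0.0228945.
Posterior ∝ prior × likelihood. Numerator for A: 0.35·0.0279147 = 0.00977013.
Normalizing constant: 0.35·0.0279147 + 0.22·0 + 0.43·0.0228945 = 0.0196148.
P(A | observation) = 0.00977013 / 0.0196148 = 0.498101.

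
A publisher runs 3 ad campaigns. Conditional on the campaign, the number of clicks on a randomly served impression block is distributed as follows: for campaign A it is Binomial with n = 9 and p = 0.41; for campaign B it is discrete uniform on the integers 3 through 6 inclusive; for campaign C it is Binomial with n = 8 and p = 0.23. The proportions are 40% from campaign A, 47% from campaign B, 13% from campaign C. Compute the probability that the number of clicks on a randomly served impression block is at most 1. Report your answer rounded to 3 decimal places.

0.080

Conditional on each campaign, P(X ≤ 1): A: 0.0628434; B: 0; C: 0.418866.
By total probability, P(X ≤ 1) = 0.4·0.0628434 + 0.47·0 + 0.13·0.418866 = 0.07959.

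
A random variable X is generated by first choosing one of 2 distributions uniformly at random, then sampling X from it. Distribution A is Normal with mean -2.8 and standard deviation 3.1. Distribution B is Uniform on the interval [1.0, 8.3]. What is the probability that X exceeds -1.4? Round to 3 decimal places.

Conditional on each component, P(X > -1.4): A: 0.325774; B: 1.
By total probability, P(X > -1.4) = 0.5·0.325774 + 0.5·1 = 0.662887.

0.663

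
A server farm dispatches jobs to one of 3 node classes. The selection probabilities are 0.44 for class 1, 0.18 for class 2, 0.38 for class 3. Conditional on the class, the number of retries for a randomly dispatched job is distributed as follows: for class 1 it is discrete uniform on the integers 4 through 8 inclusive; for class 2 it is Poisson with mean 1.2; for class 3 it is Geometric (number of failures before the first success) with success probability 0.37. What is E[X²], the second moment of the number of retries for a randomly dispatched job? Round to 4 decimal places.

For each component E[X²] = Var + (mean)², giving 1: 38; 2: 2.64; 3: 7.5011.
Overall E[X²] = 0.44·38 + 0.18·2.64 + 0.38·7.5011 = 20.0456.

20.0456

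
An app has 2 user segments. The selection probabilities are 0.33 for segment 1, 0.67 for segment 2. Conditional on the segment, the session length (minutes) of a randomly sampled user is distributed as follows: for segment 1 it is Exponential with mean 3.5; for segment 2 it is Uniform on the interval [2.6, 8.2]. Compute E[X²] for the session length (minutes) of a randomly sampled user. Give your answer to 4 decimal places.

29.3731

For each component E[X²] = Var + (mean)², giving 1: 24.5; 2: 31.7733.
Overall E[X²] = 0.33·24.5 + 0.67·31.7733 = 29.3731.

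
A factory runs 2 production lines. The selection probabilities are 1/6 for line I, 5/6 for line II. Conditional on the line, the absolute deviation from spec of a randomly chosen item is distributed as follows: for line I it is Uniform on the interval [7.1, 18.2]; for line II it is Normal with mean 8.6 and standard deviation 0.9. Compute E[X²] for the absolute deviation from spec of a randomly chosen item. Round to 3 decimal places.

For each component E[X²] = Var + (mean)², giving I: 170.29; II: 74.77.
Overall E[X²] = 0.166667·170.29 + 0.833333·74.77 = 90.69.

90.690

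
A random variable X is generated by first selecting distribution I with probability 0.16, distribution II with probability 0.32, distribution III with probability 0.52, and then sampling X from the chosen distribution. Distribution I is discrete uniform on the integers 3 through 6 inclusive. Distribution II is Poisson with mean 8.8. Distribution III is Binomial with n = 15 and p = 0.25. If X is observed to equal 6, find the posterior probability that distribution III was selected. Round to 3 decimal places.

0.402

Likelihoods P(X=6 | ·): I: 0.25; II: 0.0972237; III: 0.0917478.
Posterior ∝ prior × likelihood. Numerator for III: 0.52·0.0917478 = 0.0477088.
Normalizing constant: 0.16·0.25 + 0.32·0.0972237 + 0.52·0.0917478 = 0.11882.
P(III | observation) = 0.0477088 / 0.11882 = 0.401521.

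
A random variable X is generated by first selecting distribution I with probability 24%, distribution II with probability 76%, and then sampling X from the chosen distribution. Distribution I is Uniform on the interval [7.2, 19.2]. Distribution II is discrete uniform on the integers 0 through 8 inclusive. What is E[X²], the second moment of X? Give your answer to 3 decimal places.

For each component E[X²] = Var + (mean)², giving I: 186.24; II: 22.6667.
Overall E[X²] = 0.24·186.24 + 0.76·22.6667 = 61.9243.

61.924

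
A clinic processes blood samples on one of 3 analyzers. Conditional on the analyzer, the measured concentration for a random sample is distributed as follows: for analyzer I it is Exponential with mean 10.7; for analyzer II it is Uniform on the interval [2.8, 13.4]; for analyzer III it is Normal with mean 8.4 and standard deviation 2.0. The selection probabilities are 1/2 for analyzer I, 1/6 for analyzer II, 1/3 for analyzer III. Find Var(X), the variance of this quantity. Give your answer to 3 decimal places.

Per component, I: μ=10.7, E[X²]=228.98; II: μ=8.1, E[X²]=74.9733; III: μ=8.4, E[X²]=74.56.
E[X] = 0.5·10.7 + 0.166667·8.1 + 0.333333·8.4 = 9.5.
E[X²] = 0.5·228.98 + 0.166667·74.9733 + 0.333333·74.56 = 151.839.
Var(X) = E[X²] − (E[X])² = 151.839 − 90.25 = 61.5889.

61.589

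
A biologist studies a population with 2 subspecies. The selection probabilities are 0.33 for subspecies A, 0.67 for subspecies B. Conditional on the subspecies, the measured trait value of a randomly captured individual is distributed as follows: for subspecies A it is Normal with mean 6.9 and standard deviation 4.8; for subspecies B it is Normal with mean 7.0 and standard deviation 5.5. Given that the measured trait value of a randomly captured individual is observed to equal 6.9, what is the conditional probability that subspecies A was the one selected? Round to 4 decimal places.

0.3608

Likelihoods f(6.9 | ·): A: 0.083113; B: 0.072523.
Posterior ∝ prior × likelihood. Numerator for A: 0.33·0.083113 = 0.0274273.
Normalizing constant: 0.33·0.083113 + 0.67·0.072523 = 0.0760177.
P(A | observation) = 0.0274273 / 0.0760177 = 0.360801.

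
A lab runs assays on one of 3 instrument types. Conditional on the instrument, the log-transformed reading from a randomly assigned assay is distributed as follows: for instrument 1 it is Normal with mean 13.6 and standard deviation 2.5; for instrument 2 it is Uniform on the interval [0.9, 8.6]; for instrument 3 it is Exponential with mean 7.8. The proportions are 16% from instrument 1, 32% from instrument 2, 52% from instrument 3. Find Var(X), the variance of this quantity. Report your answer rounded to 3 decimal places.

Per component, 1: μ=13.6, E[X²]=191.21; 2: μ=4.75, E[X²]=27.5033; 3: μ=7.8, E[X²]=121.68.
E[X] = 0.16·13.6 + 0.32·4.75 + 0.52·7.8 = 7.752.
E[X²] = 0.16·191.21 + 0.32·27.5033 + 0.52·121.68 = 102.668.
Var(X) = E[X²] − (E[X])² = 102.668 − 60.0935 = 42.5748.

42.575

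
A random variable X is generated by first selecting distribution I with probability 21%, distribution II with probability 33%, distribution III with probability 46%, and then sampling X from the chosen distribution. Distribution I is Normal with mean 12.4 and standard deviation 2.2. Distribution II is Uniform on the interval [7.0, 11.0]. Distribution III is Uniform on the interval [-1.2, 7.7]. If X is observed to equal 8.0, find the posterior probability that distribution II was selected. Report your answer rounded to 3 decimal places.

0.941

Likelihoods f(8.0 | ·): I: 0.0245413; II: 0.25; III: 0.
Posterior ∝ prior × likelihood. Numerator for II: 0.33·0.25 = 0.0825.
Normalizing constant: 0.21·0.0245413 + 0.33·0.25 + 0.46·0 = 0.0876537.
P(II | observation) = 0.0825 / 0.0876537 = 0.941204.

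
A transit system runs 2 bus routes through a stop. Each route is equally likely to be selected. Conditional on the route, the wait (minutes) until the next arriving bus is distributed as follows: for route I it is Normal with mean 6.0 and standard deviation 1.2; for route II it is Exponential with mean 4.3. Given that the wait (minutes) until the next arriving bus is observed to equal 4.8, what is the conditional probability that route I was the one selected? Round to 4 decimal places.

Likelihoods f(4.8 | ·): I: 0.201642; II: 0.0761619.
Posterior ∝ prior × likelihood. Numerator for I: 0.5·0.201642 = 0.100821.
Normalizing constant: 0.5·0.201642 + 0.5·0.0761619 = 0.138902.
P(I | observation) = 0.100821 / 0.138902 = 0.725843.

0.7258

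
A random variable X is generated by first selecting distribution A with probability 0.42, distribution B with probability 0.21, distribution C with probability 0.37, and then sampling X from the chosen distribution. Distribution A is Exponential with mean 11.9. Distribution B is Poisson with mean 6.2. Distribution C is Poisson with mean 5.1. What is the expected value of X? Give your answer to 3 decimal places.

8.187

Component means — A: 11.9; B: 6.2; C: 5.1.
E[X] = 0.42·11.9 + 0.21·6.2 + 0.37·5.1 = 8.187.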